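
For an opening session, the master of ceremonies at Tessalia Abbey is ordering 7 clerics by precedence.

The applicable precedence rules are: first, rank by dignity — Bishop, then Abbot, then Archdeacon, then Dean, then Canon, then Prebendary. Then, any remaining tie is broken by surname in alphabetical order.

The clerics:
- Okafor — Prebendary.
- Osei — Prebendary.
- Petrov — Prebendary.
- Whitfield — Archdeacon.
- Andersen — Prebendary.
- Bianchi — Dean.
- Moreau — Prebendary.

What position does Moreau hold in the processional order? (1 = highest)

By dignity: Whitfield (Archdeacon); then Bianchi (Dean); then Andersen, Moreau, Okafor, Osei and Petrov (Prebendary).
Among Andersen, Moreau, Okafor, Osei and Petrov, alphabetically by surname: Andersen before Moreau before Okafor before Osei before Petrov.
Order: Whitfield, Bianchi, Andersen, Moreau, Okafor, Osei, Petrov. So position 4.

4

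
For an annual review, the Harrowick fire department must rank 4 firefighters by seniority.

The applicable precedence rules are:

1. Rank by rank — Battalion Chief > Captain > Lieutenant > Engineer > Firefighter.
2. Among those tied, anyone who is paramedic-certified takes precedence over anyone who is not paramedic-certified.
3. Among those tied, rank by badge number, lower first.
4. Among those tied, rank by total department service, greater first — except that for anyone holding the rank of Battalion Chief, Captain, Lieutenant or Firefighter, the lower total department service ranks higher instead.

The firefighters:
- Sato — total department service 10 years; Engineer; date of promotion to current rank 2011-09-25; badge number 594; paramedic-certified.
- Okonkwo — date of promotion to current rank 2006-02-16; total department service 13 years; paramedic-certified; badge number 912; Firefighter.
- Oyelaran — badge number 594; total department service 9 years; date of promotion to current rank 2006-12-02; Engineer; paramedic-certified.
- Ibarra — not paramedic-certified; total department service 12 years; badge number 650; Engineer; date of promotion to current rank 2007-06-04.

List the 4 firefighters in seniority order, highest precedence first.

Sato, Oyelaran, Ibarra, Okonkwo

By rank: Sato, Oyelaran and Ibarra (Engineer); then Okonkwo (Firefighter).
Among Sato, Oyelaran and Ibarra, paramedic-certified before not paramedic-certified: Sato and Oyelaran (paramedic-certified) before Ibarra (not paramedic-certified).
Sato and Oyelaran both have badge number 594, so the next rule applies.
Among Sato and Oyelaran, by total department service (higher first): Sato (10 years) before Oyelaran (9 years).
Full order: Sato, Oyelaran, Ibarra, Okonkwo.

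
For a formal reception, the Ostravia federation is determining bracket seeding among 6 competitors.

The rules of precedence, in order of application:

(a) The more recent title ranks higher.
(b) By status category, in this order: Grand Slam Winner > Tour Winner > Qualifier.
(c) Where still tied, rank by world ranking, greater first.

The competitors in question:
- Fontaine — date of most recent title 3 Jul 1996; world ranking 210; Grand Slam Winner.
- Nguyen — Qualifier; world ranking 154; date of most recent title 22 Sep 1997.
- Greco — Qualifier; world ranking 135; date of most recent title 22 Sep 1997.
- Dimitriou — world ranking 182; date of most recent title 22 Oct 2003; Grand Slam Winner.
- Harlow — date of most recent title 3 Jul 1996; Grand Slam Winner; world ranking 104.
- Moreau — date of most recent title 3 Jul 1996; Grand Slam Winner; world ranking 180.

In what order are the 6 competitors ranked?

Dimitriou, Nguyen, Greco, Fontaine, Moreau, Harlow

By date of most recent title (later first): Dimitriou (22 Oct 2003); then Nguyen and Greco (both 22 Sep 1997); then Fontaine, Moreau and Harlow (each 3 Jul 1996).
Nguyen and Greco are each Qualifier, so the next rule applies.
Among Nguyen and Greco, by world ranking (higher first): Nguyen (154) before Greco (135).
Fontaine, Moreau and Harlow are each Grand Slam Winner, so the next rule applies.
Among Fontaine, Moreau and Harlow, by world ranking (higher first): Fontaine (210) before Moreau (180) before Harlow (104).
Full order: Dimitriou, Nguyen, Greco, Fontaine, Moreau, Harlow.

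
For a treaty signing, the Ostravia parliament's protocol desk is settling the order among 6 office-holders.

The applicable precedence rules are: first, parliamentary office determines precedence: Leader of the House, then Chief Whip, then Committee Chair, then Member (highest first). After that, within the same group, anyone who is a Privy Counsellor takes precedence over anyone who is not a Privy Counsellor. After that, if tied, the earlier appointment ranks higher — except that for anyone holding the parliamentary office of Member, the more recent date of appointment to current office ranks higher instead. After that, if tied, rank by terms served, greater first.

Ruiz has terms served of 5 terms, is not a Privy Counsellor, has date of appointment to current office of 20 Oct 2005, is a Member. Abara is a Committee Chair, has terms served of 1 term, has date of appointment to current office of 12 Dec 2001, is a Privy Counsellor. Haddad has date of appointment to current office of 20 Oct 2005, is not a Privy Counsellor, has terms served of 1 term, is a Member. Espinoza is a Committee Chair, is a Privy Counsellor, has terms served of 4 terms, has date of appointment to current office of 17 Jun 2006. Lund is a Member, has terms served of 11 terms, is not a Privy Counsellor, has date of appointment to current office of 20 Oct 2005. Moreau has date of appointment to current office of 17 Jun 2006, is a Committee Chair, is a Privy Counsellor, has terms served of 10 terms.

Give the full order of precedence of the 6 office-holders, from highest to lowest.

By parliamentary office: Abara, Moreau and Espinoza (Committee Chair); then Lund, Ruiz and Haddad (Member).
Abara, Moreau and Espinoza are each a Privy Counsellor, so the next rule applies.
Among Abara, Moreau and Espinoza, by date of appointment to current office (earlier first): Abara (12 Dec 2001) before Moreau and Espinoza (17 Jun 2006).
Among Moreau and Espinoza, by terms served (higher first): Moreau (10 terms) before Espinoza (4 terms).
Lund, Ruiz and Haddad are each not a Privy Counsellor, so the next rule applies.
Lund, Ruiz and Haddad all have date of appointment to current office 20 Oct 2005, so the next rule applies.
Among Lund, Ruiz and Haddad, by terms served (higher first): Lund (11 terms) before Ruiz (5 terms) before Haddad (1 term).
Full order: Abara, Moreau, Espinoza, Lund, Ruiz, Haddad.

Abara, Moreau, Espinoza, Lund, Ruiz, Haddad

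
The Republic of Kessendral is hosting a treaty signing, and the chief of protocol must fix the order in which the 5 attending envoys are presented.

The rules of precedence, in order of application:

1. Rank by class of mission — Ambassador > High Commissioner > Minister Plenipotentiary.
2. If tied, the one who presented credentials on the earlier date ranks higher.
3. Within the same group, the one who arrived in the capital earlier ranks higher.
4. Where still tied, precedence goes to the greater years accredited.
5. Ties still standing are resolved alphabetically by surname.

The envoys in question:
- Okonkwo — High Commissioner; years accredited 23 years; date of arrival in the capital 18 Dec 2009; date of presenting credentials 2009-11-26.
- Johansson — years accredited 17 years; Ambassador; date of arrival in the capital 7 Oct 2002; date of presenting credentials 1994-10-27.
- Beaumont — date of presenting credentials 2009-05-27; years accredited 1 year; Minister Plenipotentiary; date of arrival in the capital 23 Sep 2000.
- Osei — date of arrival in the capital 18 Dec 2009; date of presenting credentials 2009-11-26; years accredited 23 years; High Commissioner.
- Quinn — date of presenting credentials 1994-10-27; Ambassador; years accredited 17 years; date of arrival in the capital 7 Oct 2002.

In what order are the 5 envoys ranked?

Johansson, Quinn, Okonkwo, Osei, Beaumont

By class of mission: Johansson and Quinn (Ambassador); then Okonkwo and Osei (High Commissioner); then Beaumont (Minister Plenipotentiary).
Johansson and Quinn both have date of presenting credentials 1994-10-27, so the next rule applies.
Johansson and Quinn both have date of arrival in the capital 7 Oct 2002, so the next rule applies.
Johansson and Quinn both have years accredited 17 years, so the next rule applies.
Among Johansson and Quinn, alphabetically by surname: Johansson before Quinn.
Okonkwo and Osei both have date of presenting credentials 2009-11-26, so the next rule applies.
Okonkwo and Osei both have date of arrival in the capital 18 Dec 2009, so the next rule applies.
Okonkwo and Osei both have years accredited 23 years, so the next rule applies.
Among Okonkwo and Osei, alphabetically by surname: Okonkwo before Osei.
Full order: Johansson, Quinn, Okonkwo, Osei, Beaumont.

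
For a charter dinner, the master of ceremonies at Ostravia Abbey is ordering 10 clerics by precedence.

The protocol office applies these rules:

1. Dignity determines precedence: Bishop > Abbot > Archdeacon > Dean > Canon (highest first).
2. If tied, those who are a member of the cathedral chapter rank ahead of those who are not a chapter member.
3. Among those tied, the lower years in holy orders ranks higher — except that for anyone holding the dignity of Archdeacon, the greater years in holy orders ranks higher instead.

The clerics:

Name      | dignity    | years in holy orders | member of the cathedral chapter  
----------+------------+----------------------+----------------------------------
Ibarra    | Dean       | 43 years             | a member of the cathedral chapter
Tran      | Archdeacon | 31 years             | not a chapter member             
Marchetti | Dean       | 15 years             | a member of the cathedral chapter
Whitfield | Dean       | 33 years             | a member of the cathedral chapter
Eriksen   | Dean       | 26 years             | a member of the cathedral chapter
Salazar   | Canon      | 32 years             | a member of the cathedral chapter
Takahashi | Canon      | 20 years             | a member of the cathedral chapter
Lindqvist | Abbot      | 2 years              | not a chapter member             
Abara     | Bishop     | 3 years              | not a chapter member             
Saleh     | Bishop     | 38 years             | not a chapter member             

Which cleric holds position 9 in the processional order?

Takahashi

By dignity: Abara and Saleh (Bishop); then Lindqvist (Abbot); then Tran (Archdeacon); then Marchetti, Eriksen, Whitfield and Ibarra (Dean); then Takahashi and Salazar (Canon).
Abara and Saleh are each not a chapter member, so the next rule applies.
Among Abara and Saleh, by years in holy orders (lower first): Abara (3 years) before Saleh (38 years).
Marchetti, Eriksen, Whitfield and Ibarra are each a member of the cathedral chapter, so the next rule applies.
Among Marchetti, Eriksen, Whitfield and Ibarra, by years in holy orders (lower first): Marchetti (15 years) before Eriksen (26 years) before Whitfield (33 years) before Ibarra (43 years).
Takahashi and Salazar are each a member of the cathedral chapter, so the next rule applies.
Among Takahashi and Salazar, by years in holy orders (lower first): Takahashi (20 years) before Salazar (32 years).
Order: Abara, Saleh, Lindqvist, Tran, Marchetti, Eriksen, Whitfield, Ibarra, Takahashi, Salazar.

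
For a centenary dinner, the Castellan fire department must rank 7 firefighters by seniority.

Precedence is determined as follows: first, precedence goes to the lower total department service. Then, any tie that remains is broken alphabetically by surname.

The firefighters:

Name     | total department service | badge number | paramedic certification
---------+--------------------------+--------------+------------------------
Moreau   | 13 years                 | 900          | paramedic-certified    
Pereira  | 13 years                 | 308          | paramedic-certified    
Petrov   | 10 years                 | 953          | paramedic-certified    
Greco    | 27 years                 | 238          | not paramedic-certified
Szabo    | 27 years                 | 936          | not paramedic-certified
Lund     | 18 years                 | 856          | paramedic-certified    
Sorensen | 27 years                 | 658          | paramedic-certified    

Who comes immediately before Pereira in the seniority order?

Moreau

By total department service (lower first): Petrov (10 years); then Moreau and Pereira (both 13 years); then Lund (18 years); then Greco, Sorensen and Szabo (each 27 years).
Among Moreau and Pereira, alphabetically by surname: Moreau before Pereira.
Among Greco, Sorensen and Szabo, alphabetically by surname: Greco before Sorensen before Szabo.
Order: Petrov, Moreau, Pereira, Lund, Greco, Sorensen, Szabo.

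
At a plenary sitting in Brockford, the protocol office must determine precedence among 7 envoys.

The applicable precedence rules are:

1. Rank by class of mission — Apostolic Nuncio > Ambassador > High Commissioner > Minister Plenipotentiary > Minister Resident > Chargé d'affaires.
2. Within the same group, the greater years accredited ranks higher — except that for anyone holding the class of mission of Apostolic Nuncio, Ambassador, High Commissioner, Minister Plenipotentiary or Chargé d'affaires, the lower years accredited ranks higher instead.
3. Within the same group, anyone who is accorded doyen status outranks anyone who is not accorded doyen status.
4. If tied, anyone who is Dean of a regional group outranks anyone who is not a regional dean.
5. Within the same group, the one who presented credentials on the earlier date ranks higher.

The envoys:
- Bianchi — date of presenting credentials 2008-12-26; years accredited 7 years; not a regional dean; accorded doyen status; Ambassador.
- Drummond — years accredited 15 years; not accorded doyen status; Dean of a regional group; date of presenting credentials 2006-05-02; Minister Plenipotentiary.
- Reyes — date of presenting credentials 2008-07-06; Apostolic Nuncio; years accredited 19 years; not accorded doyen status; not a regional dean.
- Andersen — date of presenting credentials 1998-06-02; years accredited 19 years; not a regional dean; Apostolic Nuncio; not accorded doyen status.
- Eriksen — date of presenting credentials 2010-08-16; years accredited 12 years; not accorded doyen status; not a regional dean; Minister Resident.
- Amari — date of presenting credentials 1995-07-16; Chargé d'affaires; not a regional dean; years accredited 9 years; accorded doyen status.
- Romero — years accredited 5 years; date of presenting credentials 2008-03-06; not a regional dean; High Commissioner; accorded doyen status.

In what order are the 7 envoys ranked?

Andersen, Reyes, Bianchi, Romero, Drummond, Eriksen, Amari

By class of mission: Andersen and Reyes (Apostolic Nuncio); then Bianchi (Ambassador); then Romero (High Commissioner); then Drummond (Minister Plenipotentiary); then Eriksen (Minister Resident); then Amari (Chargé d'affaires).
Andersen and Reyes both have years accredited 19 years, so the next rule applies.
Andersen and Reyes are each not accorded doyen status, so the next rule applies.
Andersen and Reyes are each not a regional dean, so the next rule applies.
Among Andersen and Reyes, by date of presenting credentials (earlier first): Andersen (1998-06-02) before Reyes (2008-07-06).
Full order: Andersen, Reyes, Bianchi, Romero, Drummond, Eriksen, Amari.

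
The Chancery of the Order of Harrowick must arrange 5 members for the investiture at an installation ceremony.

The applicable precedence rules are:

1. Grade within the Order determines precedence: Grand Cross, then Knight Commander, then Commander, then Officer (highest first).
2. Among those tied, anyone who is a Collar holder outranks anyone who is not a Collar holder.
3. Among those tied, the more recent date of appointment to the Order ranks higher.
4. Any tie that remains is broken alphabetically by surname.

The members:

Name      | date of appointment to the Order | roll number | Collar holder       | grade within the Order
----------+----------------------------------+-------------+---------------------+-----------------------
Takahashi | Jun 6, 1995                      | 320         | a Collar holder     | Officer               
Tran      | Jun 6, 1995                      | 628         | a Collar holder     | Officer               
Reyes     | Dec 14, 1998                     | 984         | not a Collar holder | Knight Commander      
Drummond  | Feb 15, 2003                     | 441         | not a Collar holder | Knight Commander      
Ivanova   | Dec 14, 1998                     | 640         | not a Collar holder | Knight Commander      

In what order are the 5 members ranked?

By grade within the Order: Drummond, Ivanova and Reyes (Knight Commander); then Takahashi and Tran (Officer).
Drummond, Ivanova and Reyes are each not a Collar holder, so the next rule applies.
Among Drummond, Ivanova and Reyes, by date of appointment to the Order (later first): Drummond (Feb 15, 2003) before Ivanova and Reyes (Dec 14, 1998).
Among Ivanova and Reyes, alphabetically by surname: Ivanova before Reyes.
Takahashi and Tran are each a Collar holder, so the next rule applies.
Takahashi and Tran both have date of appointment to the Order Jun 6, 1995, so the next rule applies.
Among Takahashi and Tran, alphabetically by surname: Takahashi before Tran.
Full order: Drummond, Ivanova, Reyes, Takahashi, Tran.

Drummond, Ivanova, Reyes, Takahashi, Tran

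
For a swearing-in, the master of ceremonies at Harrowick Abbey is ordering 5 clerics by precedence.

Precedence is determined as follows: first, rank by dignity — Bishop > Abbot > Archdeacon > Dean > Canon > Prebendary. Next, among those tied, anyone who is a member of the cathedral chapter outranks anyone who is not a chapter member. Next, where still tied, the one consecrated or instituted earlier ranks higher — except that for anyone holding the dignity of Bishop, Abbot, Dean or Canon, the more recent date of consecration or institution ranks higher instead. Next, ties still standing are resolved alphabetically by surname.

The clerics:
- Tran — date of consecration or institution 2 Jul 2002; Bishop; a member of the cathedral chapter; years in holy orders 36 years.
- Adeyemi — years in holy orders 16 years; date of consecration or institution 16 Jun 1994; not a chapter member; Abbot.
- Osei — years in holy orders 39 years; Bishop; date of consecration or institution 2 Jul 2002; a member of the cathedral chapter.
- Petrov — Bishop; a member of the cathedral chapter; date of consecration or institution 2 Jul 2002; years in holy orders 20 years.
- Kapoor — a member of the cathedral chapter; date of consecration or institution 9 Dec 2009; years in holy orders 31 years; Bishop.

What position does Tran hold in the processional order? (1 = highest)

By dignity: Kapoor, Osei, Petrov and Tran (Bishop); then Adeyemi (Abbot).
Kapoor, Osei, Petrov and Tran are each a member of the cathedral chapter, so the next rule applies.
Among Kapoor, Osei, Petrov and Tran, by date of consecration or institution (later first) (reversed rule for this group): Kapoor (9 Dec 2009) before Osei, Petrov and Tran (2 Jul 2002).
Among Osei, Petrov and Tran, alphabetically by surname: Osei before Petrov before Tran.
Order: Kapoor, Osei, Petrov, Tran, Adeyemi. So position 4.

4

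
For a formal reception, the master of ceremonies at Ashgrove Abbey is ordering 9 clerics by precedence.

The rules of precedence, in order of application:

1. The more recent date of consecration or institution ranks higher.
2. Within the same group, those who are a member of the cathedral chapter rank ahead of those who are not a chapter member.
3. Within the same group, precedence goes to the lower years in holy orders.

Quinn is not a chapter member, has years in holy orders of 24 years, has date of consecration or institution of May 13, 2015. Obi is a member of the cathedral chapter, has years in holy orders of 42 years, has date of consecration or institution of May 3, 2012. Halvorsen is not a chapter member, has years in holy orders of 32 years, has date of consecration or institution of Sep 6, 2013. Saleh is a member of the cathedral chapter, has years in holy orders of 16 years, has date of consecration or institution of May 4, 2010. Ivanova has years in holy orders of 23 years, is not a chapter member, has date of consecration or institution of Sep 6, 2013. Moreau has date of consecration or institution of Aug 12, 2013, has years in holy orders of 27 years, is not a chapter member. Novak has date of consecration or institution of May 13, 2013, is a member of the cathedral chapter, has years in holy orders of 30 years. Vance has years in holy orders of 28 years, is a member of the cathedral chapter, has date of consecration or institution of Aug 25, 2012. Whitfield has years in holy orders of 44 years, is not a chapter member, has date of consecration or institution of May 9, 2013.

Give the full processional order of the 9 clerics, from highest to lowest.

By date of consecration or institution (later first): Quinn (May 13, 2015); then Ivanova and Halvorsen (both Sep 6, 2013); then Moreau (Aug 12, 2013); then Novak (May 13, 2013); then Whitfield (May 9, 2013); then Vance (Aug 25, 2012); then Obi (May 3, 2012); then Saleh (May 4, 2010).
Ivanova and Halvorsen are each not a chapter member, so the next rule applies.
Among Ivanova and Halvorsen, by years in holy orders (lower first): Ivanova (23 years) before Halvorsen (32 years).
Full order: Quinn, Ivanova, Halvorsen, Moreau, Novak, Whitfield, Vance, Obi, Saleh.

Quinn, Ivanova, Halvorsen, Moreau, Novak, Whitfield, Vance, Obi, Saleh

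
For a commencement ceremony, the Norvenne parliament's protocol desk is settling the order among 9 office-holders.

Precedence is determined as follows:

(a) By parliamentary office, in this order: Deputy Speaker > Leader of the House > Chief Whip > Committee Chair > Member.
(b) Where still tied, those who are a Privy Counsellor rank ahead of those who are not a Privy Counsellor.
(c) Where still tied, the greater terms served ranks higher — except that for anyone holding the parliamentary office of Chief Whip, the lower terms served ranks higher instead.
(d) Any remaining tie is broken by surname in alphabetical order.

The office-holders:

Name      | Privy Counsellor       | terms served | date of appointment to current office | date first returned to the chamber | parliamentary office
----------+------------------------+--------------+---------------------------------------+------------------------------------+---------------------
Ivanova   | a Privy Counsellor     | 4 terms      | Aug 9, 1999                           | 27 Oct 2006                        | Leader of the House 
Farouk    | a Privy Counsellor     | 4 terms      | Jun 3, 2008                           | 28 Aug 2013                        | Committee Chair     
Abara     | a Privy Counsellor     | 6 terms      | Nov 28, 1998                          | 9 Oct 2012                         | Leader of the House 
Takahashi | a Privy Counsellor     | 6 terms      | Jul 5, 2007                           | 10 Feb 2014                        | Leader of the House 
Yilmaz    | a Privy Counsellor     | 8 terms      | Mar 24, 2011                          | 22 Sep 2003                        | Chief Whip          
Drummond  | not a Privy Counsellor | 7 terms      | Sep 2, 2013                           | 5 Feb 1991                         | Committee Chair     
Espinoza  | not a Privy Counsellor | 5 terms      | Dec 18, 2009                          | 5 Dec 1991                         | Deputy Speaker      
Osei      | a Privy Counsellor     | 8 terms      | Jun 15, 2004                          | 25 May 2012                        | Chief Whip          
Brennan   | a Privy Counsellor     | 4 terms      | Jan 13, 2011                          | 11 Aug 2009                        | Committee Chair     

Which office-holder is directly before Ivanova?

By parliamentary office: Espinoza (Deputy Speaker); then Abara, Takahashi and Ivanova (Leader of the House); then Osei and Yilmaz (Chief Whip); then Brennan, Farouk and Drummond (Committee Chair).
Abara, Takahashi and Ivanova are each a Privy Counsellor, so the next rule applies.
Among Abara, Takahashi and Ivanova, by terms served (higher first): Abara and Takahashi (6 terms) before Ivanova (4 terms).
Among Abara and Takahashi, alphabetically by surname: Abara before Takahashi.
Osei and Yilmaz are each a Privy Counsellor, so the next rule applies.
Osei and Yilmaz both have terms served 8 terms, so the next rule applies.
Among Osei and Yilmaz, alphabetically by surname: Osei before Yilmaz.
Among Brennan, Farouk and Drummond, a Privy Counsellor before not a Privy Counsellor: Brennan and Farouk (a Privy Counsellor) before Drummond (not a Privy Counsellor).
Brennan and Farouk both have terms served 4 terms, so the next rule applies.
Among Brennan and Farouk, alphabetically by surname: Brennan before Farouk.
Order: Espinoza, Abara, Takahashi, Ivanova, Osei, Yilmaz, Brennan, Farouk, Drummond.

Takahashi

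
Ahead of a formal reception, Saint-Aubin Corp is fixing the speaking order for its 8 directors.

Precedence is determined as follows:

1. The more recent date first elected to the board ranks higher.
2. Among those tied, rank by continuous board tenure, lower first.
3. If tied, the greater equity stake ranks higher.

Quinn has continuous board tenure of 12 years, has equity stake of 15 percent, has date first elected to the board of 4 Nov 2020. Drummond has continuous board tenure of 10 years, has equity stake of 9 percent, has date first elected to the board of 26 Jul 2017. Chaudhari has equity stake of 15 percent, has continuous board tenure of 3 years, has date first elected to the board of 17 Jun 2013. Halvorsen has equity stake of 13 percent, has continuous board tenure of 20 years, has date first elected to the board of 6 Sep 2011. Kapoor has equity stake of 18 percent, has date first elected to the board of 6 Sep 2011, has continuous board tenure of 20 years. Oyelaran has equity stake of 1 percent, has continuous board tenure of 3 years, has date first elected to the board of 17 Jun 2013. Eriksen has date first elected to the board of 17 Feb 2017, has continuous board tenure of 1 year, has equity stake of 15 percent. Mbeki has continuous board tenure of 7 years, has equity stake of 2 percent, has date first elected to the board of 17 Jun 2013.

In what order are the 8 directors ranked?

Quinn, Drummond, Eriksen, Chaudhari, Oyelaran, Mbeki, Kapoor, Halvorsen

By date first elected to the board (later first): Quinn (4 Nov 2020); then Drummond (26 Jul 2017); then Eriksen (17 Feb 2017); then Chaudhari, Oyelaran and Mbeki (each 17 Jun 2013); then Kapoor and Halvorsen (both 6 Sep 2011).
Among Chaudhari, Oyelaran and Mbeki, by continuous board tenure (lower first): Chaudhari and Oyelaran (3 years) before Mbeki (7 years).
Among Chaudhari and Oyelaran, by equity stake (higher first): Chaudhari (15 percent) before Oyelaran (1 percent).
Kapoor and Halvorsen both have continuous board tenure 20 years, so the next rule applies.
Among Kapoor and Halvorsen, by equity stake (higher first): Kapoor (18 percent) before Halvorsen (13 percent).
Full order: Quinn, Drummond, Eriksen, Chaudhari, Oyelaran, Mbeki, Kapoor, Halvorsen.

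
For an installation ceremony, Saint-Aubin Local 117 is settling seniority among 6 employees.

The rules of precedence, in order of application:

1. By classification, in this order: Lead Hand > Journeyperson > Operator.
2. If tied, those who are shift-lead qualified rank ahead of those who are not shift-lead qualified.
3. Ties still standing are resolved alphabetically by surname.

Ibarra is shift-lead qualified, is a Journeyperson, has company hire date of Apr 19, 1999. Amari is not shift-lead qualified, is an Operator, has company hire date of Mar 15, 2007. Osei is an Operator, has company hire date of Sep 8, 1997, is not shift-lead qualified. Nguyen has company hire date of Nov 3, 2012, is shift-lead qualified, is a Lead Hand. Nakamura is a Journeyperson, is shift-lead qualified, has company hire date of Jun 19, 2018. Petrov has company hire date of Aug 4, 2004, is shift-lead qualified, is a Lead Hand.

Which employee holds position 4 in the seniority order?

Nakamura

By classification: Nguyen and Petrov (Lead Hand); then Ibarra and Nakamura (Journeyperson); then Amari and Osei (Operator).
Nguyen and Petrov are each shift-lead qualified, so the next rule applies.
Among Nguyen and Petrov, alphabetically by surname: Nguyen before Petrov.
Ibarra and Nakamura are each shift-lead qualified, so the next rule applies.
Among Ibarra and Nakamura, alphabetically by surname: Ibarra before Nakamura.
Amari and Osei are each not shift-lead qualified, so the next rule applies.
Among Amari and Osei, alphabetically by surname: Amari before Osei.
Order: Nguyen, Petrov, Ibarra, Nakamura, Amari, Osei.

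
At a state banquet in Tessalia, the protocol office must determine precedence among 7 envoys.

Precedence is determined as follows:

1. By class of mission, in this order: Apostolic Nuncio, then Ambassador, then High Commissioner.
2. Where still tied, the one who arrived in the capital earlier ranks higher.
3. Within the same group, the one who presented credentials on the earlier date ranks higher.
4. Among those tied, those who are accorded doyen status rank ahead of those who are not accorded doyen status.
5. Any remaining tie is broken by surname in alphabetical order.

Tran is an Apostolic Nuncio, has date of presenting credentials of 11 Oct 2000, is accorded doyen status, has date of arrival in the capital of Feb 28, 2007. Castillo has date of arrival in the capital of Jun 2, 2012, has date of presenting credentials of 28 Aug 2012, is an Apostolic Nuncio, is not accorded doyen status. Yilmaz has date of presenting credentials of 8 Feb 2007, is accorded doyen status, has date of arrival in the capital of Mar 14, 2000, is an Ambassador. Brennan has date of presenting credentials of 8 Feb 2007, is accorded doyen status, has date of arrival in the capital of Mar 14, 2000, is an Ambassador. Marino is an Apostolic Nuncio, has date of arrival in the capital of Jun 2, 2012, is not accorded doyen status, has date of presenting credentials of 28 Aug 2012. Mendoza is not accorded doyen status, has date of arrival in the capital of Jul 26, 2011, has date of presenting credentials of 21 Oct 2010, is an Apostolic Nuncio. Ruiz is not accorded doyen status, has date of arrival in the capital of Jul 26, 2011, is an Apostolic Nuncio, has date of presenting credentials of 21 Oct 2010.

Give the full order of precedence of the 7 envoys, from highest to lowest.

By class of mission: Tran, Mendoza, Ruiz, Castillo and Marino (Apostolic Nuncio); then Brennan and Yilmaz (Ambassador).
Among Tran, Mendoza, Ruiz, Castillo and Marino, by date of arrival in the capital (earlier first): Tran (Feb 28, 2007) before Mendoza and Ruiz (Jul 26, 2011) before Castillo and Marino (Jun 2, 2012).
Mendoza and Ruiz both have date of presenting credentials 21 Oct 2010, so the next rule applies.
Mendoza and Ruiz are each not accorded doyen status, so the next rule applies.
Among Mendoza and Ruiz, alphabetically by surname: Mendoza before Ruiz.
Castillo and Marino both have date of presenting credentials 28 Aug 2012, so the next rule applies.
Castillo and Marino are each not accorded doyen status, so the next rule applies.
Among Castillo and Marino, alphabetically by surname: Castillo before Marino.
Brennan and Yilmaz both have date of arrival in the capital Mar 14, 2000, so the next rule applies.
Brennan and Yilmaz both have date of presenting credentials 8 Feb 2007, so the next rule applies.
Brennan and Yilmaz are each accorded doyen status, so the next rule applies.
Among Brennan and Yilmaz, alphabetically by surname: Brennan before Yilmaz.
Full order: Tran, Mendoza, Ruiz, Castillo, Marino, Brennan, Yilmaz.

Tran, Mendoza, Ruiz, Castillo, Marino, Brennan, Yilmaz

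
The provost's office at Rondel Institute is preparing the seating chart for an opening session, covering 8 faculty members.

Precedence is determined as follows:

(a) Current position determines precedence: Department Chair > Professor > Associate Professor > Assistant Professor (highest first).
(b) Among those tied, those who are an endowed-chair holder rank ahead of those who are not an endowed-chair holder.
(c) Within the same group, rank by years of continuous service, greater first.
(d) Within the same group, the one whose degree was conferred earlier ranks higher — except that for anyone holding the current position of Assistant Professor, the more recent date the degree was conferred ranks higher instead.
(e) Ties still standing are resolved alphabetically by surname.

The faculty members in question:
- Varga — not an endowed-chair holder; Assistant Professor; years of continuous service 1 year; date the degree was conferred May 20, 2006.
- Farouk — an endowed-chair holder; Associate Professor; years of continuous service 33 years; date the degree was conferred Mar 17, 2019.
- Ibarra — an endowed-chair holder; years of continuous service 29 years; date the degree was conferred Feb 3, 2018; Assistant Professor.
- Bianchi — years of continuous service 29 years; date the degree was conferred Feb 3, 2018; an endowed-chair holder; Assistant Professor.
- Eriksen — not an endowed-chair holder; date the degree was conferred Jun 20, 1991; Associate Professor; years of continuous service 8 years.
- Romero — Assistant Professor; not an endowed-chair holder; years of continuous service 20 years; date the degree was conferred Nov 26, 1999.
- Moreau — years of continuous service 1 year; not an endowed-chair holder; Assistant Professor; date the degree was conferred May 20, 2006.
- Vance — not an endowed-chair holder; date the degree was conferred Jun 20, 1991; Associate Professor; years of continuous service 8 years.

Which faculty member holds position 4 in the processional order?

Bianchi

By current position: Farouk, Eriksen and Vance (Associate Professor); then Bianchi, Ibarra, Romero, Moreau and Varga (Assistant Professor).
Among Farouk, Eriksen and Vance, an endowed-chair holder before not an endowed-chair holder: Farouk (an endowed-chair holder) before Eriksen and Vance (not an endowed-chair holder).
Eriksen and Vance both have years of continuous service 8 years, so the next rule applies.
Eriksen and Vance both have date the degree was conferred Jun 20, 1991, so the next rule applies.
Among Eriksen and Vance, alphabetically by surname: Eriksen before Vance.
Among Bianchi, Ibarra, Romero, Moreau and Varga, an endowed-chair holder before not an endowed-chair holder: Bianchi and Ibarra (an endowed-chair holder) before Romero, Moreau and Varga (not an endowed-chair holder).
Bianchi and Ibarra both have years of continuous service 29 years, so the next rule applies.
Bianchi and Ibarra both have date the degree was conferred Feb 3, 2018, so the next rule applies.
Among Bianchi and Ibarra, alphabetically by surname: Bianchi before Ibarra.
Among Romero, Moreau and Varga, by years of continuous service (higher first): Romero (20 years) before Moreau and Varga (1 year).
Moreau and Varga both have date the degree was conferred May 20, 2006, so the next rule applies.
Among Moreau and Varga, alphabetically by surname: Moreau before Varga.
Order: Farouk, Eriksen, Vance, Bianchi, Ibarra, Romero, Moreau, Varga.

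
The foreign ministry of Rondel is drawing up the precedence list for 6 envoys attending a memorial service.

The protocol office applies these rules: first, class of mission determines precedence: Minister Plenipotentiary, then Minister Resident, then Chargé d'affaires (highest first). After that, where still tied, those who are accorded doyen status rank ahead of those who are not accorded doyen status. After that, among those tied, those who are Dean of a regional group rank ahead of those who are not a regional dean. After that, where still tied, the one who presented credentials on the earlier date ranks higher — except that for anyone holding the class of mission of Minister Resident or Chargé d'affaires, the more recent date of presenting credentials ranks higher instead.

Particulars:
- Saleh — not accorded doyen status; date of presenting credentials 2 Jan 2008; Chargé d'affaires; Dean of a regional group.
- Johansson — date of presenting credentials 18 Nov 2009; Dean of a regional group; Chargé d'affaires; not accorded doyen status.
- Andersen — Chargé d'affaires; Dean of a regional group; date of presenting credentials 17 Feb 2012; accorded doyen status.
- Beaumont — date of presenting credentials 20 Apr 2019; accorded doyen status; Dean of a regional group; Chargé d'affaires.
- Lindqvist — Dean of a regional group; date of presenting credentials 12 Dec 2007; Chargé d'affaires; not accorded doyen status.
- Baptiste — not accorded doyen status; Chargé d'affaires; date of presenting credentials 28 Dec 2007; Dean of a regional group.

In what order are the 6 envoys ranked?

Beaumont, Andersen, Johansson, Saleh, Baptiste, Lindqvist

By class of mission: Beaumont, Andersen, Johansson, Saleh, Baptiste and Lindqvist (Chargé d'affaires).
Among Beaumont, Andersen, Johansson, Saleh, Baptiste and Lindqvist, accorded doyen status before not accorded doyen status: Beaumont and Andersen (accorded doyen status) before Johansson, Saleh, Baptiste and Lindqvist (not accorded doyen status).
Beaumont and Andersen are each Dean of a regional group, so the next rule applies.
Among Beaumont and Andersen, by date of presenting credentials (later first) (reversed rule for this group): Beaumont (20 Apr 2019) before Andersen (17 Feb 2012).
Johansson, Saleh, Baptiste and Lindqvist are each Dean of a regional group, so the next rule applies.
Among Johansson, Saleh, Baptiste and Lindqvist, by date of presenting credentials (later first) (reversed rule for this group): Johansson (18 Nov 2009) before Saleh (2 Jan 2008) before Baptiste (28 Dec 2007) before Lindqvist (12 Dec 2007).
Full order: Beaumont, Andersen, Johansson, Saleh, Baptiste, Lindqvist.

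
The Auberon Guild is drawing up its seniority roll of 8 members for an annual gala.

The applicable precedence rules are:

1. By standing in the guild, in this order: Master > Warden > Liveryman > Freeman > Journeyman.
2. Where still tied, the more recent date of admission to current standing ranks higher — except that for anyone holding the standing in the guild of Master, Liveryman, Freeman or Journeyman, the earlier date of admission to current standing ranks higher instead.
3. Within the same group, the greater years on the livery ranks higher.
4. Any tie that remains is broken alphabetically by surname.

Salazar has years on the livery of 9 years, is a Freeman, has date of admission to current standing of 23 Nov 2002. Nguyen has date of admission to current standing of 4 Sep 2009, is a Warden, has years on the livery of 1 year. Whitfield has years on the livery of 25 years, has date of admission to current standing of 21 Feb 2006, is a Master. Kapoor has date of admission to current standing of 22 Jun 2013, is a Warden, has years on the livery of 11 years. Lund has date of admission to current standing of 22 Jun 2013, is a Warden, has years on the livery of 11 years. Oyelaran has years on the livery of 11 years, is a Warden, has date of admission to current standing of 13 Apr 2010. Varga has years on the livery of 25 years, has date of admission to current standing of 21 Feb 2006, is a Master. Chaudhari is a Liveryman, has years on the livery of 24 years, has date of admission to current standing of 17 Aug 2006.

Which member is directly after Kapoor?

Lund

By standing in the guild: Varga and Whitfield (Master); then Kapoor, Lund, Oyelaran and Nguyen (Warden); then Chaudhari (Liveryman); then Salazar (Freeman).
Varga and Whitfield both have date of admission to current standing 21 Feb 2006, so the next rule applies.
Varga and Whitfield both have years on the livery 25 years, so the next rule applies.
Among Varga and Whitfield, alphabetically by surname: Varga before Whitfield.
Among Kapoor, Lund, Oyelaran and Nguyen, by date of admission to current standing (later first): Kapoor and Lund (22 Jun 2013) before Oyelaran (13 Apr 2010) before Nguyen (4 Sep 2009).
Kapoor and Lund both have years on the livery 11 years, so the next rule applies.
Among Kapoor and Lund, alphabetically by surname: Kapoor before Lund.
Order: Varga, Whitfield, Kapoor, Lund, Oyelaran, Nguyen, Chaudhari, Salazar.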